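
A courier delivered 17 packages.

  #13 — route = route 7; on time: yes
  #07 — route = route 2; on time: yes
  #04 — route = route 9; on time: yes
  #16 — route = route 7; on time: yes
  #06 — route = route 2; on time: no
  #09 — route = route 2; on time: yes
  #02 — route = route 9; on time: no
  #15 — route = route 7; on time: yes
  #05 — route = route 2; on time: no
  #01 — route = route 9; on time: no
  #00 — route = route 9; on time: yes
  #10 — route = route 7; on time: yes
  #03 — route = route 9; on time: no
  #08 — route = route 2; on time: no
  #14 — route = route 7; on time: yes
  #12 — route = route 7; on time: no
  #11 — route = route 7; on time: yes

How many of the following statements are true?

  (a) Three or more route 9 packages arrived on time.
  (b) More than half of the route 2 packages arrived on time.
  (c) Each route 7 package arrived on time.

0

(a) route 9: |A| = 5, |A ∩ B| = 2; needs |A ∩ B| ≥ 3 — false.
(b) route 2: |A| = 5, |A ∩ B| = 2; needs |A ∩ B| > |A ∖ B| — false.
(c) route 7: |A| = 7, |A ∩ B| = 6; needs A ⊆ B, i.e. every element of A is in B (|A ∖ B| = 0) — false.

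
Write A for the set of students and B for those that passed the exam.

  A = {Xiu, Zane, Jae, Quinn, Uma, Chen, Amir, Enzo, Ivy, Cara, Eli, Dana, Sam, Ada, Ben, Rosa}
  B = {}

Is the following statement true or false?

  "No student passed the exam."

True

The determiner here denotes the relation: A ∩ B = ∅ (|A ∩ B| = 0).
|A| = 16, |A ∩ B| = 0, |A ∖ B| = 16.
So the statement is true.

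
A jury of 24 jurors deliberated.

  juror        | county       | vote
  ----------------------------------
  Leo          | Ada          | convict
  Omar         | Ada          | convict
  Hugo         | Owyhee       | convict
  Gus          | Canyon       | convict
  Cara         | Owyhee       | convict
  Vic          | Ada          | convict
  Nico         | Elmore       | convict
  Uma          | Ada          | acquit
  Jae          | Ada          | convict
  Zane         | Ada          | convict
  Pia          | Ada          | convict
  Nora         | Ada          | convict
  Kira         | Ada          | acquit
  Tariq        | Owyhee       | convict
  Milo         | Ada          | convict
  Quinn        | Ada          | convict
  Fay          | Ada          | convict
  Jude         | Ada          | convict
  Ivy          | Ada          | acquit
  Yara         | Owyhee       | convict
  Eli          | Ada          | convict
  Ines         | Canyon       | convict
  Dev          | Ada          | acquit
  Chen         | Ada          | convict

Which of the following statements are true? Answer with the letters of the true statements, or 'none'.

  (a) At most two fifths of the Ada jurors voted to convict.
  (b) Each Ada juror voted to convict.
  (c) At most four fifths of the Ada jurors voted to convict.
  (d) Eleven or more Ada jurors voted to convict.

|A| = 17, |A ∩ B| = 13, |A ∖ B| = 4.
(a) |A ∩ B| / |A| ≤ 2/5: fails.
(b) A ⊆ B, i.e. every element of A is in B (|A ∖ B| = 0): fails.
(c) |A ∩ B| / |A| ≤ 4/5: holds.
(d) |A ∩ B| ≥ 11: holds.

(c), (d)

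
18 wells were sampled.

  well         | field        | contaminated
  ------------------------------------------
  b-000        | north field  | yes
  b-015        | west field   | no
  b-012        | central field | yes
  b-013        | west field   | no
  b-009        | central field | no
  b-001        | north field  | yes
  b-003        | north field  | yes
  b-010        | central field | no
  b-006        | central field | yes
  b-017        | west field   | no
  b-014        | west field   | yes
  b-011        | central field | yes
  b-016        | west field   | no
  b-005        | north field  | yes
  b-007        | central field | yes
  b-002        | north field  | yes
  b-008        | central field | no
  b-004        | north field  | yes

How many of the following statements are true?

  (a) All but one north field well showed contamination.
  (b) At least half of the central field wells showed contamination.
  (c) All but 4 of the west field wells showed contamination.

2

(a) north field: |A| = 6, |A ∩ B| = 6; needs |A ∖ B| = 1 — false.
(b) central field: |A| = 7, |A ∩ B| = 4; needs |A ∩ B| ≥ |A ∖ B| — true.
(c) west field: |A| = 5, |A ∩ B| = 1; needs |A ∖ B| = 4 — true.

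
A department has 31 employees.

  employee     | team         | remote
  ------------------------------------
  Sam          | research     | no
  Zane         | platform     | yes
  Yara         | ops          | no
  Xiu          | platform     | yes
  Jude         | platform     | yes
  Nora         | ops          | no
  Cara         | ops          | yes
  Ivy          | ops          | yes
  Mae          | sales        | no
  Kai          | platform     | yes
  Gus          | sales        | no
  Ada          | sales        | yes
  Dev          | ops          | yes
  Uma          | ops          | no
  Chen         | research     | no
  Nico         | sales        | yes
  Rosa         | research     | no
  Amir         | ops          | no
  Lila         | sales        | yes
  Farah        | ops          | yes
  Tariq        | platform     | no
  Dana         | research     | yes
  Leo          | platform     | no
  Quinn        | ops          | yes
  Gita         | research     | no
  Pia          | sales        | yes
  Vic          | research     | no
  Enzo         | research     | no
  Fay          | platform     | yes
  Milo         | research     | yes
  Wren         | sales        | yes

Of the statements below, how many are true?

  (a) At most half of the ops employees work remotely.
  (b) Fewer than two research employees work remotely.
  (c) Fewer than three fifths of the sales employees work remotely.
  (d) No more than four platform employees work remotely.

0

(a) ops: |A| = 9, |A ∩ B| = 5; needs |A ∩ B| ≤ |A ∖ B| — false.
(b) research: |A| = 8, |A ∩ B| = 2; needs |A ∩ B| < 2 — false.
(c) sales: |A| = 7, |A ∩ B| = 5; needs |A ∩ B| / |A| < 3/5 — false.
(d) platform: |A| = 7, |A ∩ B| = 5; needs |A ∩ B| ≤ 4 — false.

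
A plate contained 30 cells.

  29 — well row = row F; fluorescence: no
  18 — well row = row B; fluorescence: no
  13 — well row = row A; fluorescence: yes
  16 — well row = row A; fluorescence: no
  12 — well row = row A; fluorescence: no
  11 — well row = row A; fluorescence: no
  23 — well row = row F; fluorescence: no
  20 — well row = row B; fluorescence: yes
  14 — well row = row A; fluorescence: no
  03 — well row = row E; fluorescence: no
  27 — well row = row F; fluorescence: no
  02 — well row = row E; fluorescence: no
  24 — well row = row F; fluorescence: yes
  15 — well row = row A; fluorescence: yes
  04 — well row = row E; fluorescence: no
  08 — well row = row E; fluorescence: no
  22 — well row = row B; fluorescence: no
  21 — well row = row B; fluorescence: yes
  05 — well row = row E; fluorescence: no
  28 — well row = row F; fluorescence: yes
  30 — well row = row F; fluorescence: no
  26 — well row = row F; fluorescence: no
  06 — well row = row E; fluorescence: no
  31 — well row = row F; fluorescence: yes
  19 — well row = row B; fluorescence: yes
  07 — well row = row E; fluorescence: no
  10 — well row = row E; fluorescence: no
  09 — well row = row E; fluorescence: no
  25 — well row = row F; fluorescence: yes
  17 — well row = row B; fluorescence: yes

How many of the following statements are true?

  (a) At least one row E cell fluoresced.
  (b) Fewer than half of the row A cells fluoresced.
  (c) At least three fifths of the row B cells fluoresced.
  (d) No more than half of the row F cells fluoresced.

3

(a) row E: |A| = 9, |A ∩ B| = 0; needs A ∩ B ≠ ∅ (|A ∩ B| ≥ 1) — false.
(b) row A: |A| = 6, |A ∩ B| = 2; needs |A ∩ B| < |A ∖ B| — true.
(c) row B: |A| = 6, |A ∩ B| = 4; needs |A ∩ B| / |A| ≥ 3/5 — true.
(d) row F: |A| = 9, |A ∩ B| = 4; needs |A ∩ B| ≤ |A ∖ B| — true.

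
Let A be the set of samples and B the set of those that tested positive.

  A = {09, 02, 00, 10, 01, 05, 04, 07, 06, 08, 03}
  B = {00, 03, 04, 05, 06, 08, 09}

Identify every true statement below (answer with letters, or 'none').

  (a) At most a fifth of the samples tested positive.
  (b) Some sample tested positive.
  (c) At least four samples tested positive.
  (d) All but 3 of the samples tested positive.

(b), (c)

|A| = 11, |A ∩ B| = 7, |A ∖ B| = 4.
(a) |A ∩ B| / |A| ≤ 1/5: fails.
(b) A ∩ B ≠ ∅ (|A ∩ B| ≥ 1): holds.
(c) |A ∩ B| ≥ 4: holds.
(d) |A ∖ B| = 3: fails.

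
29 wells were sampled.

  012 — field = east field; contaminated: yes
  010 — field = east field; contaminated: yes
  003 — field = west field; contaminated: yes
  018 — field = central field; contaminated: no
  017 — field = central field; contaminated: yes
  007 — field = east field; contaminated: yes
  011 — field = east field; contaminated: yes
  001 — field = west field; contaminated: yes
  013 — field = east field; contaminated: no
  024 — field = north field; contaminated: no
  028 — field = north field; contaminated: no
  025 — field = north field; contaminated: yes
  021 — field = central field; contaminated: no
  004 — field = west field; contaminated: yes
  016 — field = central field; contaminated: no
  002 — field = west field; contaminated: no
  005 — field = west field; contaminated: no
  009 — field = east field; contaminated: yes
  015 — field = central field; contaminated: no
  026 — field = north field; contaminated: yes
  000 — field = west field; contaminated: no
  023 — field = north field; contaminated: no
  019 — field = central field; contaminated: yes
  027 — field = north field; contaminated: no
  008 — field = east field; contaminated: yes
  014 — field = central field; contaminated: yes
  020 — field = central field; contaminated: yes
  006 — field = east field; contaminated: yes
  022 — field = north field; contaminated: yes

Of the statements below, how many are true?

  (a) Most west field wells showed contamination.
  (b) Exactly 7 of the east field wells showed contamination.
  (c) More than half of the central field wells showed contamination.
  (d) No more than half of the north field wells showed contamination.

2

(a) west field: |A| = 6, |A ∩ B| = 3; needs |A ∩ B| > |A ∖ B| — false.
(b) east field: |A| = 8, |A ∩ B| = 7; needs |A ∩ B| = 7 — true.
(c) central field: |A| = 8, |A ∩ B| = 4; needs |A ∩ B| > |A ∖ B| — false.
(d) north field: |A| = 7, |A ∩ B| = 3; needs |A ∩ B| ≤ |A ∖ B| — true.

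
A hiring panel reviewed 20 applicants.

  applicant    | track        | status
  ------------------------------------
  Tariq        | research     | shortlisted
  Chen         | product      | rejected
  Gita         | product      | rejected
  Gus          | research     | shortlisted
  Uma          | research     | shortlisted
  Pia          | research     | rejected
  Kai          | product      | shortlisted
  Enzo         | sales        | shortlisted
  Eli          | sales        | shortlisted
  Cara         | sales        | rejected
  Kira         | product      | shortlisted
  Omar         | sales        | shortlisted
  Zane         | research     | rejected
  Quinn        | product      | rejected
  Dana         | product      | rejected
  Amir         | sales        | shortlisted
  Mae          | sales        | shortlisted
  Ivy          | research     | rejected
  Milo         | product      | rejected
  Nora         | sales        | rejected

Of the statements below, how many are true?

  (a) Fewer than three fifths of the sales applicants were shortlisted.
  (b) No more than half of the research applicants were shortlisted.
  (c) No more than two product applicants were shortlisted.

(a) sales: |A| = 7, |A ∩ B| = 5; needs |A ∩ B| / |A| < 3/5 — false.
(b) research: |A| = 6, |A ∩ B| = 3; needs |A ∩ B| ≤ |A ∖ B| — true.
(c) product: |A| = 7, |A ∩ B| = 2; needs |A ∩ B| ≤ 2 — true.

2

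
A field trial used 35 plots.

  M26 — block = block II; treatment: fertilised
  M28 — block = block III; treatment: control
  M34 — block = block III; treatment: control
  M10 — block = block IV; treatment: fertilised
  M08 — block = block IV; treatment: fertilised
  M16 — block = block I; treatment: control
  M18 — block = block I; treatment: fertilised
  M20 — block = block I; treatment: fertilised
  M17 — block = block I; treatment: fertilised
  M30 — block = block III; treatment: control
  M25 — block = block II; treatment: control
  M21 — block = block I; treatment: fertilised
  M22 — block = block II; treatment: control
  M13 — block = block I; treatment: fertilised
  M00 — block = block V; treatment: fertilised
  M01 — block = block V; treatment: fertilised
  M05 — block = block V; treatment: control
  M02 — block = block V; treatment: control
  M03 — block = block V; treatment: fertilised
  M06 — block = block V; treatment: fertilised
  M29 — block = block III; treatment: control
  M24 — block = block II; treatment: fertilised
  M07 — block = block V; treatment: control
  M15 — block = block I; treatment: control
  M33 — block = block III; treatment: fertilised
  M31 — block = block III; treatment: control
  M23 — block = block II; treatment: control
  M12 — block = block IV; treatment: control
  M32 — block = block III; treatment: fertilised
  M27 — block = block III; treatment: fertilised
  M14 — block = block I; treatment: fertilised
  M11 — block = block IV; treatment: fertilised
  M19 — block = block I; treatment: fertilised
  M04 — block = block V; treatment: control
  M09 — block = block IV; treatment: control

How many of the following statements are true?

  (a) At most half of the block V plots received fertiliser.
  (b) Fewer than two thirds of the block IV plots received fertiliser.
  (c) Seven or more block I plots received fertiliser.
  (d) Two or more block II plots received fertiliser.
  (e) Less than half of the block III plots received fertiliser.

(a) block V: |A| = 8, |A ∩ B| = 4; needs |A ∩ B| ≤ |A ∖ B| — true.
(b) block IV: |A| = 5, |A ∩ B| = 3; needs |A ∩ B| / |A| < 2/3 — true.
(c) block I: |A| = 9, |A ∩ B| = 7; needs |A ∩ B| ≥ 7 — true.
(d) block II: |A| = 5, |A ∩ B| = 2; needs |A ∩ B| ≥ 2 — true.
(e) block III: |A| = 8, |A ∩ B| = 3; needs |A ∩ B| < |A ∖ B| — true.

5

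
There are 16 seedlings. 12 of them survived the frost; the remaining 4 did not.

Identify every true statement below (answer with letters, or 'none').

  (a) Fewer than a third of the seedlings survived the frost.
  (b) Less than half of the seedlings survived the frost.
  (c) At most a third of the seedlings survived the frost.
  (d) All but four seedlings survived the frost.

(d)

|A| = 16, |A ∩ B| = 12, |A ∖ B| = 4.
(a) |A ∩ B| / |A| < 1/3: fails.
(b) |A ∩ B| < |A ∖ B|: fails.
(c) |A ∩ B| / |A| ≤ 1/3: fails.
(d) |A ∖ B| = 4: holds.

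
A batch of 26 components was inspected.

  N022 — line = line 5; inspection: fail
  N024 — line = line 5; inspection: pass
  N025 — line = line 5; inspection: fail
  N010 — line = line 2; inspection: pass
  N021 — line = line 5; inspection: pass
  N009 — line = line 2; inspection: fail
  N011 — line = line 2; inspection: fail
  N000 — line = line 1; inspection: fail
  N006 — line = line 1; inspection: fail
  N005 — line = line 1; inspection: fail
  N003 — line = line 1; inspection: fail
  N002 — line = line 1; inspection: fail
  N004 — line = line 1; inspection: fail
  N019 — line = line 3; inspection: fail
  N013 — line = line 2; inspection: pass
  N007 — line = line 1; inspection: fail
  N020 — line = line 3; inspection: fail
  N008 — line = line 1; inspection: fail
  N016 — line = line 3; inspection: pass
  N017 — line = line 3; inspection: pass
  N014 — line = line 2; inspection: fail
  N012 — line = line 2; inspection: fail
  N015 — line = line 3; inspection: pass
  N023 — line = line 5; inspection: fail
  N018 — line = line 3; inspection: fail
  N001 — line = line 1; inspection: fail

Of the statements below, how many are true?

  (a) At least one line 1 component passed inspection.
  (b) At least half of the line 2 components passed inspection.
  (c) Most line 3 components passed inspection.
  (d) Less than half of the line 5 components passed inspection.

1

(a) line 1: |A| = 9, |A ∩ B| = 0; needs A ∩ B ≠ ∅ (|A ∩ B| ≥ 1) — false.
(b) line 2: |A| = 6, |A ∩ B| = 2; needs |A ∩ B| ≥ |A ∖ B| — false.
(c) line 3: |A| = 6, |A ∩ B| = 3; needs |A ∩ B| > |A ∖ B| — false.
(d) line 5: |A| = 5, |A ∩ B| = 2; needs |A ∩ B| < |A ∖ B| — true.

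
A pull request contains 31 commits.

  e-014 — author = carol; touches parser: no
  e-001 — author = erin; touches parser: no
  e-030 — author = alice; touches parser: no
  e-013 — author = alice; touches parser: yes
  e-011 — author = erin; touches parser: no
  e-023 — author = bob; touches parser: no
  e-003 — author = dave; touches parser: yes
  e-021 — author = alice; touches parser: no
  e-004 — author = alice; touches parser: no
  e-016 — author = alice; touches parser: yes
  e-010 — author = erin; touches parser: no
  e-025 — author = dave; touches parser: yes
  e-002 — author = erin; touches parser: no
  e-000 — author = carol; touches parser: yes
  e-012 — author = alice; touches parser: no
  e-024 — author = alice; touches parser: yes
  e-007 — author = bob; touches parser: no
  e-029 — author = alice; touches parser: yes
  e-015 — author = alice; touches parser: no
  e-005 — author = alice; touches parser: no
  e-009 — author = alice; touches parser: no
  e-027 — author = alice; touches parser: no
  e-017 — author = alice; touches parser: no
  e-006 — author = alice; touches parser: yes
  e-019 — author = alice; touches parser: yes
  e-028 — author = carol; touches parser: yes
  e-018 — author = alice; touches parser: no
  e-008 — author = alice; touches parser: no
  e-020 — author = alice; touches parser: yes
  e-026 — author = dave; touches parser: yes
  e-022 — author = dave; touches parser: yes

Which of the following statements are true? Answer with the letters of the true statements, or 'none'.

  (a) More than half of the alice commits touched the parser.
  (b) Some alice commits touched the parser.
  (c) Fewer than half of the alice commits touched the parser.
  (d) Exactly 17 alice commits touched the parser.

|A| = 18, |A ∩ B| = 7, |A ∖ B| = 11.
(a) |A ∩ B| > |A ∖ B|: fails.
(b) A ∩ B ≠ ∅ (|A ∩ B| ≥ 1): holds.
(c) |A ∩ B| < |A ∖ B|: holds.
(d) |A ∩ B| = 17: fails.

(b), (c)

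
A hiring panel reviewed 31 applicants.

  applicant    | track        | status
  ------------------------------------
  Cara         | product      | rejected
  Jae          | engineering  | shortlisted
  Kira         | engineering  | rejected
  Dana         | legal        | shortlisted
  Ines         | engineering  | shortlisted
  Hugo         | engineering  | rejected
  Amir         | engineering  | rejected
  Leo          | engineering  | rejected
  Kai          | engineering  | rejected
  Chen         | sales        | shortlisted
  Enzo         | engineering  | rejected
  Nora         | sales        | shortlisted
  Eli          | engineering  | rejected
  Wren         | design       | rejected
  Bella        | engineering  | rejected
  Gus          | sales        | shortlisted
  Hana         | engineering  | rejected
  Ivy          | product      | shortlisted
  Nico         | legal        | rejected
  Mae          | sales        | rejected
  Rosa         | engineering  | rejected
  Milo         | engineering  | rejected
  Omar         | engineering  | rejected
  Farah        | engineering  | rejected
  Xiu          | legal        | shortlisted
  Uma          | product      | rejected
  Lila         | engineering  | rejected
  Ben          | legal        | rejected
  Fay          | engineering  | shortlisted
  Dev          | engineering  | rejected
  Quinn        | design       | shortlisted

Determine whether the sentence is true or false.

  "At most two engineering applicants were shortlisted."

False

Truth condition: |A ∩ B| ≤ 2.
|A| = 18, |A ∩ B| = 3, |A ∖ B| = 15.
|A ∩ B| = 3, so the statement is false.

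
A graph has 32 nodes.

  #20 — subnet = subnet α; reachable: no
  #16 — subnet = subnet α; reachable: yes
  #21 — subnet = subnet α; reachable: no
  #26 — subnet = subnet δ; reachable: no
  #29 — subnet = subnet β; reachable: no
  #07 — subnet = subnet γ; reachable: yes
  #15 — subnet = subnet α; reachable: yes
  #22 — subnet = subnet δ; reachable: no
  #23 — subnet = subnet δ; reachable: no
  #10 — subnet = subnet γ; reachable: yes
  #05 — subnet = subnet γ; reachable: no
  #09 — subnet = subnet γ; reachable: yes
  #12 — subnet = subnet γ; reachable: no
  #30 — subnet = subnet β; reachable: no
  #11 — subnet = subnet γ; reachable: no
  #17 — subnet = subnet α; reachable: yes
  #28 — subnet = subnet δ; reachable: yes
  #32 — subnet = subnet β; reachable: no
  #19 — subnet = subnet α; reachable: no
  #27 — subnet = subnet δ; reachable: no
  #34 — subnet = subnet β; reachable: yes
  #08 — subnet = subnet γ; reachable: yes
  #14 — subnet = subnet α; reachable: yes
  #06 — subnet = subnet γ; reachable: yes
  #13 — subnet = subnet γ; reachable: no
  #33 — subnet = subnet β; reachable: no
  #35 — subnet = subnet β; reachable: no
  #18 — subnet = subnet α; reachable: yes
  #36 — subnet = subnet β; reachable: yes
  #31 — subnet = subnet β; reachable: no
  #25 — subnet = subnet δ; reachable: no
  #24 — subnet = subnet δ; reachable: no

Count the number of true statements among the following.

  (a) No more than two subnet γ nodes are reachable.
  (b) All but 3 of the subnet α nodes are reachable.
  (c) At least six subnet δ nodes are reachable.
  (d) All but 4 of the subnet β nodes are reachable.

(a) subnet γ: |A| = 9, |A ∩ B| = 5; needs |A ∩ B| ≤ 2 — false.
(b) subnet α: |A| = 8, |A ∩ B| = 5; needs |A ∖ B| = 3 — true.
(c) subnet δ: |A| = 7, |A ∩ B| = 1; needs |A ∩ B| ≥ 6 — false.
(d) subnet β: |A| = 8, |A ∩ B| = 2; needs |A ∖ B| = 4 — false.

1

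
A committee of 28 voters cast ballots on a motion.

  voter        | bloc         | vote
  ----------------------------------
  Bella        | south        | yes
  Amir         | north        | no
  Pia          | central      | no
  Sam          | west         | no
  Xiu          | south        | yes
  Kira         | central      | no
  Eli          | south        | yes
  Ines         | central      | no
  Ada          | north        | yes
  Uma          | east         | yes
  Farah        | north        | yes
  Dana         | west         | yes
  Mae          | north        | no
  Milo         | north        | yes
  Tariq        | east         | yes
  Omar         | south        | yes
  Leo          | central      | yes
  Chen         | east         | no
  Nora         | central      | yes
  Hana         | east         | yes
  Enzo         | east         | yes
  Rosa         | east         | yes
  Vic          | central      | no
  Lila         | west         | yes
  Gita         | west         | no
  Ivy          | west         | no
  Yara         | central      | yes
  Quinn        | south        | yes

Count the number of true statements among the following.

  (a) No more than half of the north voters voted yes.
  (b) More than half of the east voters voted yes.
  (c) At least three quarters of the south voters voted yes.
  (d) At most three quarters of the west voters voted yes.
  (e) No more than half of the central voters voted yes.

4

(a) north: |A| = 5, |A ∩ B| = 3; needs |A ∩ B| ≤ |A ∖ B| — false.
(b) east: |A| = 6, |A ∩ B| = 5; needs |A ∩ B| > |A ∖ B| — true.
(c) south: |A| = 5, |A ∩ B| = 5; needs |A ∩ B| / |A| ≥ 3/4 — true.
(d) west: |A| = 5, |A ∩ B| = 2; needs |A ∩ B| / |A| ≤ 3/4 — true.
(e) central: |A| = 7, |A ∩ B| = 3; needs |A ∩ B| ≤ |A ∖ B| — true.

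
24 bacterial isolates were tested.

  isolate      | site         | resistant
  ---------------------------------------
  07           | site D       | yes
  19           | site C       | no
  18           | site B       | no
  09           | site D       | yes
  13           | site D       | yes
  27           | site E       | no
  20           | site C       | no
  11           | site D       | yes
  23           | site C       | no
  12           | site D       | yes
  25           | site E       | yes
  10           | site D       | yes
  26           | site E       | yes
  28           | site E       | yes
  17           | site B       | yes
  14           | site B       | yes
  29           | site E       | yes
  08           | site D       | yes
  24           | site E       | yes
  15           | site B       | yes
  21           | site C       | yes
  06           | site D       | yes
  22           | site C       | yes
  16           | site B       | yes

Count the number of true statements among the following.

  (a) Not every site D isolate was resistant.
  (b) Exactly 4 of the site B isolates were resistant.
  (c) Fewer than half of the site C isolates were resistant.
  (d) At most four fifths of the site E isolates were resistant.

(a) site D: |A| = 8, |A ∩ B| = 8; needs A ⊄ B (|A ∖ B| ≥ 1) — false.
(b) site B: |A| = 5, |A ∩ B| = 4; needs |A ∩ B| = 4 — true.
(c) site C: |A| = 5, |A ∩ B| = 2; needs |A ∩ B| < |A ∖ B| — true.
(d) site E: |A| = 6, |A ∩ B| = 5; needs |A ∩ B| / |A| ≤ 4/5 — false.

2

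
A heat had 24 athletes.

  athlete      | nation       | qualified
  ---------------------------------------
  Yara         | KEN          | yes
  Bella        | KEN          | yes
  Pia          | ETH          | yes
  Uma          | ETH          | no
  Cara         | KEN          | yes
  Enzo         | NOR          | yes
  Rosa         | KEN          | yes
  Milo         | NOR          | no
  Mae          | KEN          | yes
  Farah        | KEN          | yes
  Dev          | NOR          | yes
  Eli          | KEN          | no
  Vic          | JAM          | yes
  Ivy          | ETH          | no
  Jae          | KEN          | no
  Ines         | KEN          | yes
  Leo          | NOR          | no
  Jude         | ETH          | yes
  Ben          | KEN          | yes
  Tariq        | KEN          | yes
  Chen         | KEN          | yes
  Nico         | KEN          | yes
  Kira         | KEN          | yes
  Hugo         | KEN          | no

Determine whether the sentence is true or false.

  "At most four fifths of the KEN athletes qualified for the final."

True

The determiner here denotes the relation: |A ∩ B| / |A| ≤ 4/5.
|A| = 15, |A ∩ B| = 12, |A ∖ B| = 3.
|A ∩ B|/|A| = 12/15, so the statement is true.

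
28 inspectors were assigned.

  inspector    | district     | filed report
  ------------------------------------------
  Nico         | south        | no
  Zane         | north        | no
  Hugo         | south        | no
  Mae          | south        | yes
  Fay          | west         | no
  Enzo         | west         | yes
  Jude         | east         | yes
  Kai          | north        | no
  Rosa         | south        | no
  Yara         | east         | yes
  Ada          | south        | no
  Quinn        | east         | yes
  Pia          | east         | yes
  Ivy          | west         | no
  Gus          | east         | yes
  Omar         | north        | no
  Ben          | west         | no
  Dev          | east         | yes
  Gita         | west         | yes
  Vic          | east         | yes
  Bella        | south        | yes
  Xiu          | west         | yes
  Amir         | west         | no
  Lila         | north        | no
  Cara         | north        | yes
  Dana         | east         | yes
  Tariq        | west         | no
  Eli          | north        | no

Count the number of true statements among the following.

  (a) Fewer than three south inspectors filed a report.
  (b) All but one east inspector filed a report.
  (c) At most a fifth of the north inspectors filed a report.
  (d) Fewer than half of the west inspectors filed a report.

3

(a) south: |A| = 6, |A ∩ B| = 2; needs |A ∩ B| < 3 — true.
(b) east: |A| = 8, |A ∩ B| = 8; needs |A ∖ B| = 1 — false.
(c) north: |A| = 6, |A ∩ B| = 1; needs |A ∩ B| / |A| ≤ 1/5 — true.
(d) west: |A| = 8, |A ∩ B| = 3; needs |A ∩ B| < |A ∖ B| — true.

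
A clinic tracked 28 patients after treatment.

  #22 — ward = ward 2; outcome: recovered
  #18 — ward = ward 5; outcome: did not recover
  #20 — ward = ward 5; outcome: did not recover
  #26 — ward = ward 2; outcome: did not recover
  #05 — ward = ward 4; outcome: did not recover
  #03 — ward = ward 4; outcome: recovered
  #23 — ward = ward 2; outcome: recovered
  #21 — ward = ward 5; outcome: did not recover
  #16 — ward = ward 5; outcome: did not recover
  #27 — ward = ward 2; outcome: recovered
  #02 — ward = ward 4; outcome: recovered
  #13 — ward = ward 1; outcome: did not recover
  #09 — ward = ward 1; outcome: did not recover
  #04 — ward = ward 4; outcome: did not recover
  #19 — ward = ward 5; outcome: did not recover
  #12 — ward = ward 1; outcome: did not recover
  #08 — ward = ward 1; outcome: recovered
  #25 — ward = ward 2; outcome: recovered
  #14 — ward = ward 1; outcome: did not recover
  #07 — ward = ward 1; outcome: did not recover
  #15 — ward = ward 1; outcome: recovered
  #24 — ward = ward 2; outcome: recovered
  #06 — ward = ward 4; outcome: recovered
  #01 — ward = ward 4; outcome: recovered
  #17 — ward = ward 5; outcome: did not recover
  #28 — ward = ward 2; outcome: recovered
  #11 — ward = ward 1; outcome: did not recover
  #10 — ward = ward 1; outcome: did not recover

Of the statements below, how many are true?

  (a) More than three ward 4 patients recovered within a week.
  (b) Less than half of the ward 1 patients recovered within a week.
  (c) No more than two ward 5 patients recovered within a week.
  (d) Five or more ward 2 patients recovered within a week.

4

(a) ward 4: |A| = 6, |A ∩ B| = 4; needs |A ∩ B| > 3 — true.
(b) ward 1: |A| = 9, |A ∩ B| = 2; needs |A ∩ B| < |A ∖ B| — true.
(c) ward 5: |A| = 6, |A ∩ B| = 0; needs |A ∩ B| ≤ 2 — true.
(d) ward 2: |A| = 7, |A ∩ B| = 6; needs |A ∩ B| ≥ 5 — true.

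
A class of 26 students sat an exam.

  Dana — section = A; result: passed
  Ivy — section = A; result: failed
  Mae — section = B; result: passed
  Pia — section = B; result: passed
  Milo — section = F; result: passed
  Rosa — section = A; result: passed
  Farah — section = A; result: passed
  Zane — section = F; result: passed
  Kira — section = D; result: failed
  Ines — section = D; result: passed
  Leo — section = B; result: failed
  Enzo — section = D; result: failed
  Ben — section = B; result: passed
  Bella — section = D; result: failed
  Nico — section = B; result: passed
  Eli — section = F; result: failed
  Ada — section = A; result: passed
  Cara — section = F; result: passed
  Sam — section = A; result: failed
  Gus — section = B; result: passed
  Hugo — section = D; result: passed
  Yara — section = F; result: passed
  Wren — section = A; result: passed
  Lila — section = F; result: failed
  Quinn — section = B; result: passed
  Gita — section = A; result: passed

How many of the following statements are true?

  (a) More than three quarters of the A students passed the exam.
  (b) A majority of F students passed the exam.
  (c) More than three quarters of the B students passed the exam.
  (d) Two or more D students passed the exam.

(a) A: |A| = 8, |A ∩ B| = 6; needs |A ∩ B| / |A| > 3/4 — false.
(b) F: |A| = 6, |A ∩ B| = 4; needs |A ∩ B| > |A ∖ B| — true.
(c) B: |A| = 7, |A ∩ B| = 6; needs |A ∩ B| / |A| > 3/4 — true.
(d) D: |A| = 5, |A ∩ B| = 2; needs |A ∩ B| ≥ 2 — true.

3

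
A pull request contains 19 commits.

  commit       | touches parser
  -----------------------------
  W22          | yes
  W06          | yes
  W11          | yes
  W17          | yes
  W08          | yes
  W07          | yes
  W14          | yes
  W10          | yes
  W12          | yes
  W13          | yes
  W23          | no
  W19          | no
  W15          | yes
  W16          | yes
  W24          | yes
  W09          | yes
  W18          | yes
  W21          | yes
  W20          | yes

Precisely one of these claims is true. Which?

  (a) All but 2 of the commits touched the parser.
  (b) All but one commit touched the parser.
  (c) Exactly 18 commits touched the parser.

(a)

|A| = 19, |A ∩ B| = 17, |A ∖ B| = 2.
(a) requires |A ∖ B| = 2: true.
(b) requires |A ∖ B| = 1: false.
(c) requires |A ∩ B| = 18: false.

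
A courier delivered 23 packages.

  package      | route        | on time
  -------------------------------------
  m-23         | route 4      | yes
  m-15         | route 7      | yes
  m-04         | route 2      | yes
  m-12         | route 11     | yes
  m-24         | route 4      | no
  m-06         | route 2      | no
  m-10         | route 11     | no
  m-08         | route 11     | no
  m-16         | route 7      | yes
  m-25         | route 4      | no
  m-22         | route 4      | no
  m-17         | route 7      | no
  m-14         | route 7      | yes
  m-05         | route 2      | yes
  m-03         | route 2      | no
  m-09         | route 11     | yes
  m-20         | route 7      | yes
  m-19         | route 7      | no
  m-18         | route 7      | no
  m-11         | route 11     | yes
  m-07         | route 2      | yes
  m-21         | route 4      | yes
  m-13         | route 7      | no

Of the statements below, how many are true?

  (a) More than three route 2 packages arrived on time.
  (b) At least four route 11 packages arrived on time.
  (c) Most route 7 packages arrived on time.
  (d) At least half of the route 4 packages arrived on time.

0

(a) route 2: |A| = 5, |A ∩ B| = 3; needs |A ∩ B| > 3 — false.
(b) route 11: |A| = 5, |A ∩ B| = 3; needs |A ∩ B| ≥ 4 — false.
(c) route 7: |A| = 8, |A ∩ B| = 4; needs |A ∩ B| > |A ∖ B| — false.
(d) route 4: |A| = 5, |A ∩ B| = 2; needs |A ∩ B| ≥ |A ∖ B| — false.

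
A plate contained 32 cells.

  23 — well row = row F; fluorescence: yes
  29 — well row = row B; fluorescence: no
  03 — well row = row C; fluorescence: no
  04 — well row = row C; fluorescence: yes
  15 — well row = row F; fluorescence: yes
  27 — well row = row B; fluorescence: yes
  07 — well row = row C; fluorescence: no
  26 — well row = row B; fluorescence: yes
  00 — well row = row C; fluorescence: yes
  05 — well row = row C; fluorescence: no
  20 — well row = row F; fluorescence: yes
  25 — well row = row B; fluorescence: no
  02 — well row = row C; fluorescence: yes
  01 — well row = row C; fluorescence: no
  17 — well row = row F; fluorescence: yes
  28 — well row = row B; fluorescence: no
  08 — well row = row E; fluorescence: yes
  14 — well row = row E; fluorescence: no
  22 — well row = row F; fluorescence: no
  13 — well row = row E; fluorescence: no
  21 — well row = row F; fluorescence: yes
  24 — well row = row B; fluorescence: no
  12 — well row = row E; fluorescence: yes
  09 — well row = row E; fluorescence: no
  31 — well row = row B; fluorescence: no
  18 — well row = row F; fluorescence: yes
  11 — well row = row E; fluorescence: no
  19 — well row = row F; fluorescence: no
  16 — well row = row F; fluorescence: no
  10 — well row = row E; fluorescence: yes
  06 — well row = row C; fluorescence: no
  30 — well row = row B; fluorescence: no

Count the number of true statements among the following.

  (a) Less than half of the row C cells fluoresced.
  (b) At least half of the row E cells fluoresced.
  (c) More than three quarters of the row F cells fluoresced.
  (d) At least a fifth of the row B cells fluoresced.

2

(a) row C: |A| = 8, |A ∩ B| = 3; needs |A ∩ B| < |A ∖ B| — true.
(b) row E: |A| = 7, |A ∩ B| = 3; needs |A ∩ B| ≥ |A ∖ B| — false.
(c) row F: |A| = 9, |A ∩ B| = 6; needs |A ∩ B| / |A| > 3/4 — false.
(d) row B: |A| = 8, |A ∩ B| = 2; needs |A ∩ B| / |A| ≥ 1/5 — true.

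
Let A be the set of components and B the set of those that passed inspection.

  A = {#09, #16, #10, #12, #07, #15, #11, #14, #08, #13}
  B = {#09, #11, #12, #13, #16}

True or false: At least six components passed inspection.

False

'At least six components passed inspection' holds iff |A ∩ B| ≥ 6.
A (the restrictor) = {#09, #16, #10, #12, #07, #15, #11, #14, #08, #13}, |A| = 10.
A ∩ B = {#09, #16, #12, #11, #13}, so |A ∩ B| = 5.
|A ∩ B| = 5, so the statement is false.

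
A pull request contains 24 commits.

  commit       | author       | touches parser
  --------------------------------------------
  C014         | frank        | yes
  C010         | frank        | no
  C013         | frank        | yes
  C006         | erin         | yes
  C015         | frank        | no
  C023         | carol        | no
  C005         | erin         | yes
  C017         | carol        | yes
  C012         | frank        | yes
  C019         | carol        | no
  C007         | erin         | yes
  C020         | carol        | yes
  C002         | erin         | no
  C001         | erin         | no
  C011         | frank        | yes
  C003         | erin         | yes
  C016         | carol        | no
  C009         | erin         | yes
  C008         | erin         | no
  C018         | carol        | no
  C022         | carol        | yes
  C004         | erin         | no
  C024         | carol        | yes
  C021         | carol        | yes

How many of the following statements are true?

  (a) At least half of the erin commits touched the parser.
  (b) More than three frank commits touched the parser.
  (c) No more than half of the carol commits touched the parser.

2

(a) erin: |A| = 9, |A ∩ B| = 5; needs |A ∩ B| ≥ |A ∖ B| — true.
(b) frank: |A| = 6, |A ∩ B| = 4; needs |A ∩ B| > 3 — true.
(c) carol: |A| = 9, |A ∩ B| = 5; needs |A ∩ B| ≤ |A ∖ B| — false.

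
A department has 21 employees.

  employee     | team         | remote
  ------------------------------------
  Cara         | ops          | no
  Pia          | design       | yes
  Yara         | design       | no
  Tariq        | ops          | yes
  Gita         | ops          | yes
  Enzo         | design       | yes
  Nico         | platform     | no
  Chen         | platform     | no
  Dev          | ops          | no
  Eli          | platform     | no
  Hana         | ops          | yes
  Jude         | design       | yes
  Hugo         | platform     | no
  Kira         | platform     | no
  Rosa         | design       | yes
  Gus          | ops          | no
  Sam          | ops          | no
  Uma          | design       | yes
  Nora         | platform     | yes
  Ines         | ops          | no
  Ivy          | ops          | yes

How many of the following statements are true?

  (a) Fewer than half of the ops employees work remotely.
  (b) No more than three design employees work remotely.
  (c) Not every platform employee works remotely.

2

(a) ops: |A| = 9, |A ∩ B| = 4; needs |A ∩ B| < |A ∖ B| — true.
(b) design: |A| = 6, |A ∩ B| = 5; needs |A ∩ B| ≤ 3 — false.
(c) platform: |A| = 6, |A ∩ B| = 1; needs A ⊄ B (|A ∖ B| ≥ 1) — true.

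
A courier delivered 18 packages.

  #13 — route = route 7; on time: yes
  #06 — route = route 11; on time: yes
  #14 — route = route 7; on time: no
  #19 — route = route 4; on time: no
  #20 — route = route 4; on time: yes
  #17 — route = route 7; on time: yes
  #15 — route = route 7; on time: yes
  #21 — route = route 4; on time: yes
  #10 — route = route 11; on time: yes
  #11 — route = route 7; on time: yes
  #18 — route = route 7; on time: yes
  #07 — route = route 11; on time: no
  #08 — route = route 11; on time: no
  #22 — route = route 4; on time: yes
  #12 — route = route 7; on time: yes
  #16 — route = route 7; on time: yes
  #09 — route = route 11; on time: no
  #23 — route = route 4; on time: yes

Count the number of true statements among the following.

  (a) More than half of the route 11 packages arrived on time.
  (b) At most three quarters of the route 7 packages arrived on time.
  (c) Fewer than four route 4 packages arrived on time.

(a) route 11: |A| = 5, |A ∩ B| = 2; needs |A ∩ B| > |A ∖ B| — false.
(b) route 7: |A| = 8, |A ∩ B| = 7; needs |A ∩ B| / |A| ≤ 3/4 — false.
(c) route 4: |A| = 5, |A ∩ B| = 4; needs |A ∩ B| < 4 — false.

0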